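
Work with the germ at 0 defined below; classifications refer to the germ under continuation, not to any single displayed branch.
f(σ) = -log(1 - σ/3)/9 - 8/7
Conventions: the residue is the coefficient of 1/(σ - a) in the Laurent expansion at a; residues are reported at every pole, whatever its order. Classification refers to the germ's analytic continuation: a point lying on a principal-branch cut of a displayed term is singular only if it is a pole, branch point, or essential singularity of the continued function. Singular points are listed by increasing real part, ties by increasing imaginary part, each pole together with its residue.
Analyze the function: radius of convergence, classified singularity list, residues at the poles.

Radius of convergence at 0: 3.
At 3: a logarithmic branch point.

Branch term (-1/9)*log(1 - σ/(3)): its argument vanishes at σ = 3, a logarithmic branch point, modulus 3.
The radius of convergence is the smallest modulus among the singular points: 3.


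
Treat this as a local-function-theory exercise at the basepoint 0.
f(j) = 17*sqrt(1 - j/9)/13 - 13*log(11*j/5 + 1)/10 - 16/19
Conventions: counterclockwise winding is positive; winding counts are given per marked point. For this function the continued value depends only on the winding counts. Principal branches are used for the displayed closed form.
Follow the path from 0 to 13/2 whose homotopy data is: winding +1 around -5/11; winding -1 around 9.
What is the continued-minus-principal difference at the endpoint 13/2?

Continued minus principal equals (-(17/39)*sqrt(10)) - ((13/5)*pi)*i.

The rational part is single-valued and drops out of the difference; each branch term changes only by its own monodromy.
(-13/10)*log(1 - j/(-5/11)): each positive loop around -5/11 adds 2*pi*i to the log, so winding +1 contributes (-13/10)*(1)*2*pi*i = -(13/5)*pi*i.
(17/13)*sqrt(1 - j/(9)): winding -1 is odd, the square root flips sign, contributing -2*(17/13)*sqrt(1 - (13/2)/(9)) = -2*(17/13)*sqrt(5/18) = -(17/39)*sqrt(10).
Summing the contributions at j = 13/2 gives (-(17/39)*sqrt(10)) - ((13/5)*pi)*i.


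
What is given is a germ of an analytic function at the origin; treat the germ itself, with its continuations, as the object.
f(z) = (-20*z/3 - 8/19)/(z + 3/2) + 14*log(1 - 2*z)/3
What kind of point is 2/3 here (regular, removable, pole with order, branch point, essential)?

The point is a regular point.

Denominator factors: z + 3/2 = 13/6 at z = 2/3 — none vanishes.
Branch term log(1 - z/(1/2)): argument at 2/3 is -1/3, nonzero, so 2/3 is not its branch point (a point on a principal cut is still regular for the continued germ).
So the germ continues analytically to 2/3.


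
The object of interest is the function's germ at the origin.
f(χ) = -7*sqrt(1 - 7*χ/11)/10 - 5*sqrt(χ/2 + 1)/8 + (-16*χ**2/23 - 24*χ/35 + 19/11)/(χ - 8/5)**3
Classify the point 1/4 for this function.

The point is a regular point.

Denominator factors: χ - 8/5 = -27/20 at χ = 1/4 — none vanishes.
Branch term sqrt(1 - χ/(11/7)): argument at 1/4 is 37/44, nonzero, so 1/4 is not its branch point (a point on a principal cut is still regular for the continued germ).
Branch term sqrt(1 - χ/(-2)): argument at 1/4 is 9/8, nonzero, so 1/4 is not its branch point (a point on a principal cut is still regular for the continued germ).
So the germ continues analytically to 1/4.


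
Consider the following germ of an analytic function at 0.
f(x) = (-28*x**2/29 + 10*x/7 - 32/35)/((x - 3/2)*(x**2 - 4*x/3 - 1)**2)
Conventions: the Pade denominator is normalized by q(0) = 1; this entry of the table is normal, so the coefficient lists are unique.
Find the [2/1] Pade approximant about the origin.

The Pade approximant has numerator coefficients [64/105, -64724/95661, 28489478/32365305]; denominator coefficients [1, 156403/63774].

Taylor coefficients needed (expand at 0): a_0 = 64/105, a_1 = -76/35, a_2 = 18896/3045, a_3 = -1251224/82215.
Write the denominator as Q(x) = 1 + q1*x. Requiring Q*f - P = O(x^4) with deg P <= 2 kills the coefficients of x^3..x^3 in Q*f:
  x^3: a_3 + q1*a_2 = 0, i.e. -1251224/82215 + (18896/3045)*q1 = 0.
Solving this linear system: q1 = 156403/63774.
The numerator is Q*f truncated at degree 2: P0 = a_0 = 64/105; P1 = a_1 + q1*a_0 = -64724/95661; P2 = a_2 + q1*a_1 = 28489478/32365305.


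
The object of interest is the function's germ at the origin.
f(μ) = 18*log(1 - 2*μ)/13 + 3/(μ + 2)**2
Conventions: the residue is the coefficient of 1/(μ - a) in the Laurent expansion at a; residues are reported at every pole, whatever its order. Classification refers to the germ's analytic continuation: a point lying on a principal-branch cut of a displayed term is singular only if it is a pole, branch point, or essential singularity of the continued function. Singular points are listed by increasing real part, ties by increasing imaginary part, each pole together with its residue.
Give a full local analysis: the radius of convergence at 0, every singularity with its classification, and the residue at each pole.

Denominator factor (μ + 2)^2: pole of order 2 at -2, modulus 2.
Branch term (18/13)*log(1 - μ/(1/2)): its argument vanishes at μ = 1/2, a logarithmic branch point, modulus 1/2.
The radius of convergence is the smallest modulus among the singular points: 1/2.
The branch term is analytic at -2 and contributes nothing to the residue; only the rational part matters.
At the order-2 pole -2 set g(μ) = (μ - (-2))^2*(rational part) = 3.
Order-2 pole: residue = g'(a); g'(-2) = 0, so the residue is 0.
List the singular points by increasing real part (a conjugate pair: the negative imaginary part first).

Radius of convergence at 0: 1/2.
At -2: a pole of order 2; residue 0.
At 1/2: a logarithmic branch point.


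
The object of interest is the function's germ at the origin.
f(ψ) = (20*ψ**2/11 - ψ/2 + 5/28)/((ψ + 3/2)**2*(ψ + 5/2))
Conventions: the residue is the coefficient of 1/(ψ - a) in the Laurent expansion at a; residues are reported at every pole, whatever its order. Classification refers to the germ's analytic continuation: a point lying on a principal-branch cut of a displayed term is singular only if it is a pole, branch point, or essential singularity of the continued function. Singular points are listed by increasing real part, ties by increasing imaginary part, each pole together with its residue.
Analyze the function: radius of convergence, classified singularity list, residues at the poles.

Radius of convergence at 0: 3/2.
At -5/2: a pole of order 1; residue 985/77.
At -3/2: a pole of order 2; residue -845/77.

Denominator factor (ψ + 5/2): pole of order 1 at -5/2, modulus 5/2.
Denominator factor (ψ + 3/2)^2: pole of order 2 at -3/2, modulus 3/2.
The radius of convergence is the smallest modulus among the singular points: 3/2.
At the order-1 pole -5/2 set g(ψ) = (ψ - (-5/2))*f(ψ) = (20*ψ**2/11 - ψ/2 + 5/28)/(ψ + 3/2)**2.
Simple pole: residue = g(a) at a = -5/2, which is 985/77.
At the order-2 pole -3/2 set g(ψ) = (ψ - (-3/2))^2*f(ψ) = (20*ψ**2/11 - ψ/2 + 5/28)/(ψ + 5/2).
Order-2 pole: residue = g'(a); g'(-3/2) = -845/77, so the residue is -845/77.
List the singular points by increasing real part (a conjugate pair: the negative imaginary part first).


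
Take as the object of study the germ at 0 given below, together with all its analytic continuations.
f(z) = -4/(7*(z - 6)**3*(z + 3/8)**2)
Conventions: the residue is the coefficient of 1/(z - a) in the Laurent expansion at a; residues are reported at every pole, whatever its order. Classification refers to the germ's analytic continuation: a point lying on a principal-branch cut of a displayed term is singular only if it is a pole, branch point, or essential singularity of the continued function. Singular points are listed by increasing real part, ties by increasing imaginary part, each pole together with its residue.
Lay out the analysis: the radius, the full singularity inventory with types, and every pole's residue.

Radius of convergence at 0: 3/8.
At -3/8: a pole of order 2; residue 16384/15785469.
At 6: a pole of order 3; residue -16384/15785469.

Denominator factor (z - 6)^3: pole of order 3 at 6, modulus 6.
Denominator factor (z + 3/8)^2: pole of order 2 at -3/8, modulus 3/8.
The radius of convergence is the smallest modulus among the singular points: 3/8.
At the order-2 pole -3/8 set g(z) = (z - (-3/8))^2*f(z) = -4/(7*(z - 6)**3).
Order-2 pole: residue = g'(a); g'(-3/8) = 16384/15785469, so the residue is 16384/15785469.
At the order-3 pole 6 set g(z) = (z - (6))^3*f(z) = -4/(7*(z + 3/8)**2).
Order-3 pole: residue = g''(a)/2; g''(6) = -32768/15785469, so the residue is -16384/15785469.
List the singular points by increasing real part (a conjugate pair: the negative imaginary part first).


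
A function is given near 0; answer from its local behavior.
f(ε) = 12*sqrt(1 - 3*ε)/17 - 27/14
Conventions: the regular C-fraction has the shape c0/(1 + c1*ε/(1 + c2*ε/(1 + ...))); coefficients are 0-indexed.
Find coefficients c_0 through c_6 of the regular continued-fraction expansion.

The regular C-fraction coefficients are [-291/238, -84/97, 45/388, 97/20, -127/20, -45/508, -717/508].

Taylor coefficients (expand at 0): a_0 = -291/238, a_1 = -18/17, a_2 = -27/34, a_3 = -81/68, a_4 = -1215/544, a_5 = -5103/1088, a_6 = -45927/4352.
c0 = a_0 = -291/238. Peel one level at a time: if S = 1 + c*ε/S' with S'(0) = 1, then c is the ε-coefficient of S and S' = c*ε/(S - 1).
S_1 = c0/f = 1 + (-84/97)*ε + (945/9409)*ε^2 + ...; c1 = -84/97.
S_2 = c1*ε/(S_1 - 1) = 1 + (45/388)*ε + (-9/16)*ε^2 + ...; c2 = 45/388.
S_3 = c2*ε/(S_2 - 1) = 1 + (97/20)*ε + (12319/400)*ε^2 + ...; c3 = 97/20.
S_4 = c3*ε/(S_3 - 1) = 1 + (-127/20)*ε + (-9/16)*ε^2 + ...; c4 = -127/20.
S_5 = c4*ε/(S_4 - 1) = 1 + (-45/508)*ε + (-32265/258064)*ε^2 + ...; c5 = -45/508.
S_6 = c5*ε/(S_5 - 1) = 1 + (-717/508)*ε + ...; c6 = -717/508.


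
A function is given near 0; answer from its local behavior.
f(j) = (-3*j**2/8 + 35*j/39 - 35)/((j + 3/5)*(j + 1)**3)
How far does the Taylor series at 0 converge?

Denominator factor (j + 1)^3: pole of order 3 at -1, modulus 1.
Denominator factor (j + 3/5): pole of order 1 at -3/5, modulus 3/5.
The radius of convergence is the smallest modulus among the singular points: 3/5.

The radius of convergence is 3/5.


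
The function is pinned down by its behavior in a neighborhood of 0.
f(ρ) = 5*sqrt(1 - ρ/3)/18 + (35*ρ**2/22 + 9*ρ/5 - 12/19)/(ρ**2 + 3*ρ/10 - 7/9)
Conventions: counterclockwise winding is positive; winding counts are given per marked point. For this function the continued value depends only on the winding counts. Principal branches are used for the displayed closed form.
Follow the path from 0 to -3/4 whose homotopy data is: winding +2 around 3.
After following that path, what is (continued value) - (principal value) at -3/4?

The rational part is single-valued and drops out of the difference; each branch term changes only by its own monodromy.
(5/18)*sqrt(1 - ρ/(3)): winding +2 is even, the square root returns to the same sheet, contribution 0.
Summing the contributions at ρ = -3/4 gives 0.

Continued minus principal equals 0.


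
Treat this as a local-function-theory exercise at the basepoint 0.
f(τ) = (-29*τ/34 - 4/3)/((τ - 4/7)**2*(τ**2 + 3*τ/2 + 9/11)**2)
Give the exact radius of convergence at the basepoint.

Denominator factor (τ - 4/7)^2: pole of order 2 at 4/7, modulus 4/7.
Denominator factor (τ**2 + 3*τ/2 + 9/11)^2: discriminant -45/44, complex-conjugate roots (-3/4) + ((3/44)*sqrt(55))*i and (-3/4) - ((3/44)*sqrt(55))*i; poles of order 2, moduli (3/11)*sqrt(11) and (3/11)*sqrt(11).
The radius of convergence is the smallest modulus among the singular points: 4/7.

The radius of convergence is 4/7.


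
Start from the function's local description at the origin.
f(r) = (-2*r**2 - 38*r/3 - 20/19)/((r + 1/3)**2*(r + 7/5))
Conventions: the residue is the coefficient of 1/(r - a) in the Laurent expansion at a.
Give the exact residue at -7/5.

The residue is 6819/608.

At the order-1 pole -7/5 set g(r) = (r - (-7/5))*f(r) = (-2*r**2 - 38*r/3 - 20/19)/(r + 1/3)**2.
Simple pole: residue = g(a) at a = -7/5, which is 6819/608.


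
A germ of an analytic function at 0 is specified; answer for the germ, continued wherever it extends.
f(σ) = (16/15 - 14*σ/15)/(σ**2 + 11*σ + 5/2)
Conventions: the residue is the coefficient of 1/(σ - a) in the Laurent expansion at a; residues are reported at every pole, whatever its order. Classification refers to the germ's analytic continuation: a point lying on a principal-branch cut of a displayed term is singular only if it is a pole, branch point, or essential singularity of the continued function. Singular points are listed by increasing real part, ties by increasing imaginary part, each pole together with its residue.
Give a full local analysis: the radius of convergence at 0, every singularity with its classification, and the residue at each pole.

Radius of convergence at 0: 11/2 - (1/2)*sqrt(111).
At -11/2 - (1/2)*sqrt(111): a pole of order 1; residue -7/15 - (31/555)*sqrt(111).
At -11/2 + (1/2)*sqrt(111): a pole of order 1; residue -7/15 + (31/555)*sqrt(111).

Denominator factor (σ**2 + 11*σ + 5/2): discriminant 111, real irrational roots -11/2 + (1/2)*sqrt(111) and -11/2 - (1/2)*sqrt(111); poles of order 1, moduli 11/2 - (1/2)*sqrt(111) and 11/2 + (1/2)*sqrt(111).
The radius of convergence is the smallest modulus among the singular points: 11/2 - (1/2)*sqrt(111).
The factor σ**2 + 11*σ + 5/2 splits as (σ - a)(σ - a') with a = -11/2 - (1/2)*sqrt(111), a' = -11/2 + (1/2)*sqrt(111). At the order-1 pole a set g(σ) = (σ - a)*f(σ) = [16/15 - 14*σ/15] / (σ - a').
Simple pole: residue = g(a) at a = -11/2 - (1/2)*sqrt(111), which is -7/15 - (31/555)*sqrt(111).
The factor σ**2 + 11*σ + 5/2 splits as (σ - a)(σ - a') with a = -11/2 + (1/2)*sqrt(111), a' = -11/2 - (1/2)*sqrt(111). At the order-1 pole a set g(σ) = (σ - a)*f(σ) = [16/15 - 14*σ/15] / (σ - a').
Simple pole: residue = g(a) at a = -11/2 + (1/2)*sqrt(111), which is -7/15 + (31/555)*sqrt(111).
List the singular points by increasing real part (a conjugate pair: the negative imaginary part first).


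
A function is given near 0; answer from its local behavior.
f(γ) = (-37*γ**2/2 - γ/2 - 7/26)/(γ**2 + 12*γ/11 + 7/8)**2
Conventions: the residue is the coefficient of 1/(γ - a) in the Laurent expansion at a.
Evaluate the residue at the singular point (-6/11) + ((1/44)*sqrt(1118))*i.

The residue is ((4480509/16249012)*sqrt(1118))*i.

The factor γ**2 + 12*γ/11 + 7/8 splits as (γ - a)(γ - a') with a = (-6/11) + ((1/44)*sqrt(1118))*i, a' = (-6/11) - ((1/44)*sqrt(1118))*i. At the order-2 pole a set g(γ) = (γ - a)^2*f(γ) = [-37*γ**2/2 - γ/2 - 7/26] / (γ - a')^2.
Order-2 pole: residue = g'(a); g'((-6/11) + ((1/44)*sqrt(1118))*i) = ((4480509/16249012)*sqrt(1118))*i, so the residue is ((4480509/16249012)*sqrt(1118))*i.


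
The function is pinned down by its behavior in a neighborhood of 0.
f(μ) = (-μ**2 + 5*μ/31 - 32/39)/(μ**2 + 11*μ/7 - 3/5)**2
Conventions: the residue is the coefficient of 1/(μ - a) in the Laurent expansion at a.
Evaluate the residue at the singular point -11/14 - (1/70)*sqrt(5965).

The residue is -(1439963/1720708041)*sqrt(5965).

The factor μ**2 + 11*μ/7 - 3/5 splits as (μ - a)(μ - a') with a = -11/14 - (1/70)*sqrt(5965), a' = -11/14 + (1/70)*sqrt(5965). At the order-2 pole a set g(μ) = (μ - a)^2*f(μ) = [-μ**2 + 5*μ/31 - 32/39] / (μ - a')^2.
Order-2 pole: residue = g'(a); g'(-11/14 - (1/70)*sqrt(5965)) = -(1439963/1720708041)*sqrt(5965), so the residue is -(1439963/1720708041)*sqrt(5965).


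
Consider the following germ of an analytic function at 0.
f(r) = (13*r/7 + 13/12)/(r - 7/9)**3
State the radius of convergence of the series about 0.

The radius of convergence is 7/9.

Denominator factor (r - 7/9)^3: pole of order 3 at 7/9, modulus 7/9.
The radius of convergence is the smallest modulus among the singular points: 7/9.


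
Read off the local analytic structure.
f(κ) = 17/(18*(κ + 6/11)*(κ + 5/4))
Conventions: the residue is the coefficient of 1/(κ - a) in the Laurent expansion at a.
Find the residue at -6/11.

At the order-1 pole -6/11 set g(κ) = (κ - (-6/11))*f(κ) = 17/(18*(κ + 5/4)).
Simple pole: residue = g(a) at a = -6/11, which is 374/279.

The residue is 374/279.


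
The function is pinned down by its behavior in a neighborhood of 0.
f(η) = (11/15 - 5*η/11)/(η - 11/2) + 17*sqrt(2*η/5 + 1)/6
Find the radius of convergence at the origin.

The radius of convergence is 5/2.

Denominator factor (η - 11/2): pole of order 1 at 11/2, modulus 11/2.
Branch term (17/6)*sqrt(1 - η/(-5/2)): its argument vanishes at η = -5/2, a square-root branch point, modulus 5/2.
The radius of convergence is the smallest modulus among the singular points: 5/2.


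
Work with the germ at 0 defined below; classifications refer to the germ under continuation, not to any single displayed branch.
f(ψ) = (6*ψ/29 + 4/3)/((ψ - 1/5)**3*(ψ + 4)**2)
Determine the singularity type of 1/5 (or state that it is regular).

The point is a pole of order 3.

The denominator factor ψ - 1/5 vanishes at 1/5 and appears to the power 3; the numerator there equals 598/435, nonzero, and no other factor vanishes.
Hence a pole whose order is the multiplicity, 3.


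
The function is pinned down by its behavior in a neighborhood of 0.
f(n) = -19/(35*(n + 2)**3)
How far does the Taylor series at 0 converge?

Denominator factor (n + 2)^3: pole of order 3 at -2, modulus 2.
The radius of convergence is the smallest modulus among the singular points: 2.

The radius of convergence is 2.


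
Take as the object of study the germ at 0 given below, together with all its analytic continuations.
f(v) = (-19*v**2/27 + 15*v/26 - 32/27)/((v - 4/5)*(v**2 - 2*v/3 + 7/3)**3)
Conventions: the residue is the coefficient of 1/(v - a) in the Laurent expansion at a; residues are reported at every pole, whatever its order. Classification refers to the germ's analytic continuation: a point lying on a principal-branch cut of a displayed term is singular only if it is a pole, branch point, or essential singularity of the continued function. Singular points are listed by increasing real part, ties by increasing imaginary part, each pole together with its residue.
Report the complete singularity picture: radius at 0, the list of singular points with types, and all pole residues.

Radius of convergence at 0: 4/5.
At (1/3) - ((2/3)*sqrt(5))*i: a pole of order 3; residue (1073125/26556777) + ((5988019421/679853491200)*sqrt(5))*i.
At (1/3) + ((2/3)*sqrt(5))*i: a pole of order 3; residue (1073125/26556777) - ((5988019421/679853491200)*sqrt(5))*i.
At 4/5: a pole of order 1; residue -2146250/26556777.

Denominator factor (v - 4/5): pole of order 1 at 4/5, modulus 4/5.
Denominator factor (v**2 - 2*v/3 + 7/3)^3: discriminant -80/9, complex-conjugate roots (1/3) + ((2/3)*sqrt(5))*i and (1/3) - ((2/3)*sqrt(5))*i; poles of order 3, moduli (1/3)*sqrt(21) and (1/3)*sqrt(21).
The radius of convergence is the smallest modulus among the singular points: 4/5.
The factor v**2 - 2*v/3 + 7/3 splits as (v - a)(v - a') with a = (1/3) - ((2/3)*sqrt(5))*i, a' = (1/3) + ((2/3)*sqrt(5))*i. At the order-3 pole a set g(v) = (v - a)^3*f(v) = [(-19*v**2/27 + 15*v/26 - 32/27)/(v - 4/5)] / (v - a')^3.
Order-3 pole: residue = g''(a)/2; g''((1/3) - ((2/3)*sqrt(5))*i) = (2146250/26556777) + ((5988019421/339926745600)*sqrt(5))*i, so the residue is (1073125/26556777) + ((5988019421/679853491200)*sqrt(5))*i.
The factor v**2 - 2*v/3 + 7/3 splits as (v - a)(v - a') with a = (1/3) + ((2/3)*sqrt(5))*i, a' = (1/3) - ((2/3)*sqrt(5))*i. At the order-3 pole a set g(v) = (v - a)^3*f(v) = [(-19*v**2/27 + 15*v/26 - 32/27)/(v - 4/5)] / (v - a')^3.
Order-3 pole: residue = g''(a)/2; g''((1/3) + ((2/3)*sqrt(5))*i) = (2146250/26556777) - ((5988019421/339926745600)*sqrt(5))*i, so the residue is (1073125/26556777) - ((5988019421/679853491200)*sqrt(5))*i.
At the order-1 pole 4/5 set g(v) = (v - (4/5))*f(v) = (-19*v**2/27 + 15*v/26 - 32/27)/(v**2 - 2*v/3 + 7/3)**3.
Simple pole: residue = g(a) at a = 4/5, which is -2146250/26556777.
List the singular points by increasing real part (a conjugate pair: the negative imaginary part first).


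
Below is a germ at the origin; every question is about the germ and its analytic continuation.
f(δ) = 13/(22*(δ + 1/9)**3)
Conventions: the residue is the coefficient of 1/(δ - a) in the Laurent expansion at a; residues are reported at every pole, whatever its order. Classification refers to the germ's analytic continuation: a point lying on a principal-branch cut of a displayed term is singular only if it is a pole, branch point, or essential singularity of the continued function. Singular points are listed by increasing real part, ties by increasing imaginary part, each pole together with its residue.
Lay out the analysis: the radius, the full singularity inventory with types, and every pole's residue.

Denominator factor (δ + 1/9)^3: pole of order 3 at -1/9, modulus 1/9.
The radius of convergence is the smallest modulus among the singular points: 1/9.
At the order-3 pole -1/9 set g(δ) = (δ - (-1/9))^3*f(δ) = 13/22.
Order-3 pole: residue = g''(a)/2; g''(-1/9) = 0, so the residue is 0.

Radius of convergence at 0: 1/9.
At -1/9: a pole of order 3; residue 0.


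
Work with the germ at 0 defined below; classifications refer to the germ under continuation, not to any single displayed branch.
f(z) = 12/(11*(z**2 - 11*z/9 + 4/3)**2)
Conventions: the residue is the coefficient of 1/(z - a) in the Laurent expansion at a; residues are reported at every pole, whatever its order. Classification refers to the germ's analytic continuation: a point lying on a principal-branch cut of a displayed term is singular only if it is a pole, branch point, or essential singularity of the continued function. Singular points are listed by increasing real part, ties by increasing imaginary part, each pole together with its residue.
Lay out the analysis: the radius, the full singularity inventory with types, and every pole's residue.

Denominator factor (z**2 - 11*z/9 + 4/3)^2: discriminant -311/81, complex-conjugate roots (11/18) + ((1/18)*sqrt(311))*i and (11/18) - ((1/18)*sqrt(311))*i; poles of order 2, moduli (2/3)*sqrt(3) and (2/3)*sqrt(3).
The radius of convergence is the smallest modulus among the singular points: (2/3)*sqrt(3).
The factor z**2 - 11*z/9 + 4/3 splits as (z - a)(z - a') with a = (11/18) - ((1/18)*sqrt(311))*i, a' = (11/18) + ((1/18)*sqrt(311))*i. At the order-2 pole a set g(z) = (z - a)^2*f(z) = [12/11] / (z - a')^2.
Order-2 pole: residue = g'(a); g'((11/18) - ((1/18)*sqrt(311))*i) = ((17496/1063931)*sqrt(311))*i, so the residue is ((17496/1063931)*sqrt(311))*i.
The factor z**2 - 11*z/9 + 4/3 splits as (z - a)(z - a') with a = (11/18) + ((1/18)*sqrt(311))*i, a' = (11/18) - ((1/18)*sqrt(311))*i. At the order-2 pole a set g(z) = (z - a)^2*f(z) = [12/11] / (z - a')^2.
Order-2 pole: residue = g'(a); g'((11/18) + ((1/18)*sqrt(311))*i) = -((17496/1063931)*sqrt(311))*i, so the residue is -((17496/1063931)*sqrt(311))*i.
List the singular points by increasing real part (a conjugate pair: the negative imaginary part first).

Radius of convergence at 0: (2/3)*sqrt(3).
At (11/18) - ((1/18)*sqrt(311))*i: a pole of order 2; residue ((17496/1063931)*sqrt(311))*i.
At (11/18) + ((1/18)*sqrt(311))*i: a pole of order 2; residue -((17496/1063931)*sqrt(311))*i.


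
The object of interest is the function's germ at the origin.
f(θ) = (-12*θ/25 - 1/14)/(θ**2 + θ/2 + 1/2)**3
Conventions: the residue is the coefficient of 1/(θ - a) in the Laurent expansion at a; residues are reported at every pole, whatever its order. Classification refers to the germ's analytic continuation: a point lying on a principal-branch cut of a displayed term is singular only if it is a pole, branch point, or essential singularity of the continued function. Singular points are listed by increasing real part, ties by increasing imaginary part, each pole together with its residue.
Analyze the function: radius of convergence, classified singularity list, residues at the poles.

Denominator factor (θ**2 + θ/2 + 1/2)^3: discriminant -7/4, complex-conjugate roots (-1/4) + ((1/4)*sqrt(7))*i and (-1/4) - ((1/4)*sqrt(7))*i; poles of order 3, moduli (1/2)*sqrt(2) and (1/2)*sqrt(2).
The radius of convergence is the smallest modulus among the singular points: (1/2)*sqrt(2).
The factor θ**2 + θ/2 + 1/2 splits as (θ - a)(θ - a') with a = (-1/4) - ((1/4)*sqrt(7))*i, a' = (-1/4) + ((1/4)*sqrt(7))*i. At the order-3 pole a set g(θ) = (θ - a)^3*f(θ) = [-12*θ/25 - 1/14] / (θ - a')^3.
Order-3 pole: residue = g''(a)/2; g''((-1/4) - ((1/4)*sqrt(7))*i) = ((3264/60025)*sqrt(7))*i, so the residue is ((1632/60025)*sqrt(7))*i.
The factor θ**2 + θ/2 + 1/2 splits as (θ - a)(θ - a') with a = (-1/4) + ((1/4)*sqrt(7))*i, a' = (-1/4) - ((1/4)*sqrt(7))*i. At the order-3 pole a set g(θ) = (θ - a)^3*f(θ) = [-12*θ/25 - 1/14] / (θ - a')^3.
Order-3 pole: residue = g''(a)/2; g''((-1/4) + ((1/4)*sqrt(7))*i) = -((3264/60025)*sqrt(7))*i, so the residue is -((1632/60025)*sqrt(7))*i.
List the singular points by increasing real part (a conjugate pair: the negative imaginary part first).

Radius of convergence at 0: (1/2)*sqrt(2).
At (-1/4) - ((1/4)*sqrt(7))*i: a pole of order 3; residue ((1632/60025)*sqrt(7))*i.
At (-1/4) + ((1/4)*sqrt(7))*i: a pole of order 3; residue -((1632/60025)*sqrt(7))*i.


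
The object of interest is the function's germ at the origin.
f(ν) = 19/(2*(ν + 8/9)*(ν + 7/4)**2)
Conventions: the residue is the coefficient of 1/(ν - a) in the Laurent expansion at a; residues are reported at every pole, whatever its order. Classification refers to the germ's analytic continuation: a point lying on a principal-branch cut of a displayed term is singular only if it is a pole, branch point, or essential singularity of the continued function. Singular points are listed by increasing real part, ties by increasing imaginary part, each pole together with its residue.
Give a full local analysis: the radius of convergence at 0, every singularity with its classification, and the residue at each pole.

Denominator factor (ν + 7/4)^2: pole of order 2 at -7/4, modulus 7/4.
Denominator factor (ν + 8/9): pole of order 1 at -8/9, modulus 8/9.
The radius of convergence is the smallest modulus among the singular points: 8/9.
At the order-2 pole -7/4 set g(ν) = (ν - (-7/4))^2*f(ν) = 19/(2*(ν + 8/9)).
Order-2 pole: residue = g'(a); g'(-7/4) = -12312/961, so the residue is -12312/961.
At the order-1 pole -8/9 set g(ν) = (ν - (-8/9))*f(ν) = 19/(2*(ν + 7/4)**2).
Simple pole: residue = g(a) at a = -8/9, which is 12312/961.
List the singular points by increasing real part (a conjugate pair: the negative imaginary part first).

Radius of convergence at 0: 8/9.
At -7/4: a pole of order 2; residue -12312/961.
At -8/9: a pole of order 1; residue 12312/961.


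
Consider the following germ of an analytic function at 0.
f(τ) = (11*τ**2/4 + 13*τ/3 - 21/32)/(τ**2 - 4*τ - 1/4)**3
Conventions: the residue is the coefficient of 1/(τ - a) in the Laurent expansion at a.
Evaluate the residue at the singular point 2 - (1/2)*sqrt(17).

The factor τ**2 - 4*τ - 1/4 splits as (τ - a)(τ - a') with a = 2 - (1/2)*sqrt(17), a' = 2 + (1/2)*sqrt(17). At the order-3 pole a set g(τ) = (τ - a)^3*f(τ) = [11*τ**2/4 + 13*τ/3 - 21/32] / (τ - a')^3.
Order-3 pole: residue = g''(a)/2; g''(2 - (1/2)*sqrt(17)) = -(1451/39304)*sqrt(17), so the residue is -(1451/78608)*sqrt(17).

The residue is -(1451/78608)*sqrt(17).


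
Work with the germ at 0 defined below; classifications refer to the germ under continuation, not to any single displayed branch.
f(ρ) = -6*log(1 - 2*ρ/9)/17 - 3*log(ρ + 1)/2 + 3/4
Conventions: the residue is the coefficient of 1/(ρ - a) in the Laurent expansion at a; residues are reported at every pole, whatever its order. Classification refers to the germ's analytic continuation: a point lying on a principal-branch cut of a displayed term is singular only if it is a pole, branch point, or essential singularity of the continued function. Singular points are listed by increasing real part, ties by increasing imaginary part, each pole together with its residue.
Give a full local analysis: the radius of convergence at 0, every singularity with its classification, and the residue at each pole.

Branch term (-3/2)*log(1 - ρ/(-1)): its argument vanishes at ρ = -1, a logarithmic branch point, modulus 1.
Branch term (-6/17)*log(1 - ρ/(9/2)): its argument vanishes at ρ = 9/2, a logarithmic branch point, modulus 9/2.
The radius of convergence is the smallest modulus among the singular points: 1.
List the singular points by increasing real part (a conjugate pair: the negative imaginary part first).

Radius of convergence at 0: 1.
At -1: a logarithmic branch point.
At 9/2: a logarithmic branch point.


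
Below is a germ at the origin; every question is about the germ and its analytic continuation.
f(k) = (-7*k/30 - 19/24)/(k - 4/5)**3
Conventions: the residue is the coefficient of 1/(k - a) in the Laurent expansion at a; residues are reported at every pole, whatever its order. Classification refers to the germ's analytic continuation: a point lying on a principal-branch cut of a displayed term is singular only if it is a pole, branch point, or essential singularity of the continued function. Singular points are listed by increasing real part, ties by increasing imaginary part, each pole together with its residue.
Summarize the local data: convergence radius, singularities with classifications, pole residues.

Denominator factor (k - 4/5)^3: pole of order 3 at 4/5, modulus 4/5.
The radius of convergence is the smallest modulus among the singular points: 4/5.
At the order-3 pole 4/5 set g(k) = (k - (4/5))^3*f(k) = -7*k/30 - 19/24.
Order-3 pole: residue = g''(a)/2; g''(4/5) = 0, so the residue is 0.

Radius of convergence at 0: 4/5.
At 4/5: a pole of order 3; residue 0.


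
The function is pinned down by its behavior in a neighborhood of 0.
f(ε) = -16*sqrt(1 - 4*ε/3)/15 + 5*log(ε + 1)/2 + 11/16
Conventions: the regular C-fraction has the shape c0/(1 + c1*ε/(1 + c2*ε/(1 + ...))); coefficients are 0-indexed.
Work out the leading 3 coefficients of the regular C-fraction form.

Taylor coefficients (expand at 0): a_0 = -91/240, a_1 = 289/90, a_2 = -547/540.
c0 = a_0 = -91/240. Peel one level at a time: if S = 1 + c*ε/S' with S'(0) = 1, then c is the ε-coefficient of S and S' = c*ε/(S - 1).
S_1 = c0/f = 1 + (2312/273)*ε + (571804/8281)*ε^2 + ...; c1 = 2312/273.
S_2 = c1*ε/(S_1 - 1) = 1 + (-428853/52598)*ε + ...; c2 = -428853/52598.

The regular C-fraction coefficients are [-91/240, 2312/273, -428853/52598].


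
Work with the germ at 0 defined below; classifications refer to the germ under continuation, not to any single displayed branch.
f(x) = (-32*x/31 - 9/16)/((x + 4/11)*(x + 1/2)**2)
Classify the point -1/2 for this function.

The denominator factor x + 1/2 vanishes at -1/2 and appears to the power 2; the numerator there equals -23/496, nonzero, and no other factor vanishes.
Hence a pole whose order is the multiplicity, 2.

The point is a pole of order 2.


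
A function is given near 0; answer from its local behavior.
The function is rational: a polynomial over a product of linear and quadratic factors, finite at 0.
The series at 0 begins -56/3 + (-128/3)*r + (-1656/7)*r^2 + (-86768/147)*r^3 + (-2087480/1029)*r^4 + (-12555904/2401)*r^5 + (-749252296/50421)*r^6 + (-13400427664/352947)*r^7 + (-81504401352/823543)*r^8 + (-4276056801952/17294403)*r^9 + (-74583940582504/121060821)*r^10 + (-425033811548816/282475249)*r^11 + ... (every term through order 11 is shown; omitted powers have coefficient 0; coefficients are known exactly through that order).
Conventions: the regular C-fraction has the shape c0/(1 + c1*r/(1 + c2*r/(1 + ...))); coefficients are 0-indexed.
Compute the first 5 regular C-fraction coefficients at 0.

The regular C-fraction coefficients are [-56/3, -16/7, -365/112, 42421/8176, -148306528/108385655].

Taylor coefficients (read off): a_0 = -56/3, a_1 = -128/3, a_2 = -1656/7, a_3 = -86768/147, a_4 = -2087480/1029.
c0 = a_0 = -56/3. Peel one level at a time: if S = 1 + c*r/S' with S'(0) = 1, then c is the r-coefficient of S and S' = c*r/(S - 1).
S_1 = c0/f = 1 + (-16/7)*r + (-365/49)*r^2 + ...; c1 = -16/7.
S_2 = c1*r/(S_1 - 1) = 1 + (-365/112)*r + (212105/12544)*r^2 + ...; c2 = -365/112.
S_3 = c2*r/(S_2 - 1) = 1 + (42421/8176)*r + (9269158/1305605)*r^2 + ...; c3 = 42421/8176.
S_4 = c3*r/(S_3 - 1) = 1 + (-148306528/108385655)*r + ...; c4 = -148306528/108385655.


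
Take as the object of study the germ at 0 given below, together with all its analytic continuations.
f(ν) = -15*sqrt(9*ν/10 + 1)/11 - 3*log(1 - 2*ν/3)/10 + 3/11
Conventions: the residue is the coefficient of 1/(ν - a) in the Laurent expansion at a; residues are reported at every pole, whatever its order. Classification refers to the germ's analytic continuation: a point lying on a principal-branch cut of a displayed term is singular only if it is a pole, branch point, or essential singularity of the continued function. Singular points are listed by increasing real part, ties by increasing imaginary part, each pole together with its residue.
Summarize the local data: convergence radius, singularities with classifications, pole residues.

Branch term (-15/11)*sqrt(1 - ν/(-10/9)): its argument vanishes at ν = -10/9, a square-root branch point, modulus 10/9.
Branch term (-3/10)*log(1 - ν/(3/2)): its argument vanishes at ν = 3/2, a logarithmic branch point, modulus 3/2.
The radius of convergence is the smallest modulus among the singular points: 10/9.
List the singular points by increasing real part (a conjugate pair: the negative imaginary part first).

Radius of convergence at 0: 10/9.
At -10/9: an algebraic (square-root) branch point.
At 3/2: a logarithmic branch point.


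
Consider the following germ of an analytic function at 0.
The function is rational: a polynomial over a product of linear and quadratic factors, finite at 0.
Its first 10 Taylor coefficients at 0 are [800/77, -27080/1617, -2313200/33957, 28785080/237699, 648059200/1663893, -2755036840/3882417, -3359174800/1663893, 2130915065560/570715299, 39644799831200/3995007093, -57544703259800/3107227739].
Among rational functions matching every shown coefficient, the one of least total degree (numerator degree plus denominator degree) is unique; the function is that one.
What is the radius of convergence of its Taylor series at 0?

No rational of total degree below 8 reproduces all 10 coefficients; solving the [2/6] Pade equations on them gives f(α) = (-4*α**2/9 - 7*α/30 + 14/11)/((α + 7/5)**2*(α**2 + 1/4)**2), whose expansion matches every shown term.
Denominator factor (α**2 + 1/4)^2: discriminant -1, complex-conjugate roots (1/2)*i and -(1/2)*i; poles of order 2, moduli 1/2 and 1/2.
Denominator factor (α + 7/5)^2: pole of order 2 at -7/5, modulus 7/5.
The radius of convergence is the smallest modulus among the singular points: 1/2.

The radius of convergence is 1/2.


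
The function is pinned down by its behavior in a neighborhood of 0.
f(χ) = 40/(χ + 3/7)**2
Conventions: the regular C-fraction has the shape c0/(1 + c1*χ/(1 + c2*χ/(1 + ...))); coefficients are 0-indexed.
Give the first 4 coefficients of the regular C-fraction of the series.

Taylor coefficients (expand at 0): a_0 = 1960/9, a_1 = -27440/27, a_2 = 96040/27, a_3 = -2689120/243.
c0 = a_0 = 1960/9. Peel one level at a time: if S = 1 + c*χ/S' with S'(0) = 1, then c is the χ-coefficient of S and S' = c*χ/(S - 1).
S_1 = c0/f = 1 + (14/3)*χ + (49/9)*χ^2 + ...; c1 = 14/3.
S_2 = c1*χ/(S_1 - 1) = 1 + (-7/6)*χ + (49/36)*χ^2 + ...; c2 = -7/6.
S_3 = c2*χ/(S_2 - 1) = 1 + (7/6)*χ + ...; c3 = 7/6.

The regular C-fraction coefficients are [1960/9, 14/3, -7/6, 7/6].


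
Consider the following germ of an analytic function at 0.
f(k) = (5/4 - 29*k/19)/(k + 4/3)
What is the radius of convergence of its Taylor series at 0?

The radius of convergence is 4/3.

Denominator factor (k + 4/3): pole of order 1 at -4/3, modulus 4/3.
The radius of convergence is the smallest modulus among the singular points: 4/3.


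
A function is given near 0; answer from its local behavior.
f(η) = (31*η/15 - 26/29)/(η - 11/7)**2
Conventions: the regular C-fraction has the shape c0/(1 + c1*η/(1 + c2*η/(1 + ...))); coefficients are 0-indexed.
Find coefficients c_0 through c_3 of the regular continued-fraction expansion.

Taylor coefficients (expand at 0): a_0 = -1274/3509, a_1 = 217021/578985, a_2 = 3974684/6368835, a_3 = 15003849/23352395.
c0 = a_0 = -1274/3509. Peel one level at a time: if S = 1 + c*η/S' with S'(0) = 1, then c is the η-coefficient of S and S' = c*η/(S - 1).
S_1 = c0/f = 1 + (4429/4290)*η + (51251281/18404100)*η^2 + ...; c1 = 4429/4290.
S_2 = c1*η/(S_1 - 1) = 1 + (-51251281/19000410)*η + (2511312769/2373540961)*η^2 + ...; c2 = -51251281/19000410.
S_3 = c2*η/(S_2 - 1) = 1 + (19110/48719)*η + ...; c3 = 19110/48719.

The regular C-fraction coefficients are [-1274/3509, 4429/4290, -51251281/19000410, 19110/48719].


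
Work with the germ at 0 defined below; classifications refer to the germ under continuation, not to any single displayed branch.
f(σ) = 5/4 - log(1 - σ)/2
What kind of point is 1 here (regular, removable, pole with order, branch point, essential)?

The term (-1/2)*log(1 - σ/(1)) has argument 1 - 1/(1) = 0 at 1: a logarithmic (infinitely-sheeted) branch point; the remaining terms are analytic or single-valued there.

The point is a logarithmic branch point.


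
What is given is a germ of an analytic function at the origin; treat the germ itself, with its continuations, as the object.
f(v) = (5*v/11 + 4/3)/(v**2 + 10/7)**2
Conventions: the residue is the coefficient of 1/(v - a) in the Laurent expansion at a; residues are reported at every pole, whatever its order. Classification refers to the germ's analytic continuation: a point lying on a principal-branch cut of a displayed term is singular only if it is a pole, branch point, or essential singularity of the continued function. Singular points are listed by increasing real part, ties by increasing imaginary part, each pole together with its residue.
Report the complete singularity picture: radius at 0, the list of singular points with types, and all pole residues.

Denominator factor (v**2 + 10/7)^2: discriminant -40/7, complex-conjugate roots ((1/7)*sqrt(70))*i and -((1/7)*sqrt(70))*i; poles of order 2, moduli (1/7)*sqrt(70) and (1/7)*sqrt(70).
The radius of convergence is the smallest modulus among the singular points: (1/7)*sqrt(70).
The factor v**2 + 10/7 splits as (v - a)(v - a') with a = -((1/7)*sqrt(70))*i, a' = ((1/7)*sqrt(70))*i. At the order-2 pole a set g(v) = (v - a)^2*f(v) = [5*v/11 + 4/3] / (v - a')^2.
Order-2 pole: residue = g'(a); g'(-((1/7)*sqrt(70))*i) = ((7/300)*sqrt(70))*i, so the residue is ((7/300)*sqrt(70))*i.
The factor v**2 + 10/7 splits as (v - a)(v - a') with a = ((1/7)*sqrt(70))*i, a' = -((1/7)*sqrt(70))*i. At the order-2 pole a set g(v) = (v - a)^2*f(v) = [5*v/11 + 4/3] / (v - a')^2.
Order-2 pole: residue = g'(a); g'(((1/7)*sqrt(70))*i) = -((7/300)*sqrt(70))*i, so the residue is -((7/300)*sqrt(70))*i.
List the singular points by increasing real part (a conjugate pair: the negative imaginary part first).

Radius of convergence at 0: (1/7)*sqrt(70).
At -((1/7)*sqrt(70))*i: a pole of order 2; residue ((7/300)*sqrt(70))*i.
At ((1/7)*sqrt(70))*i: a pole of order 2; residue -((7/300)*sqrt(70))*i.


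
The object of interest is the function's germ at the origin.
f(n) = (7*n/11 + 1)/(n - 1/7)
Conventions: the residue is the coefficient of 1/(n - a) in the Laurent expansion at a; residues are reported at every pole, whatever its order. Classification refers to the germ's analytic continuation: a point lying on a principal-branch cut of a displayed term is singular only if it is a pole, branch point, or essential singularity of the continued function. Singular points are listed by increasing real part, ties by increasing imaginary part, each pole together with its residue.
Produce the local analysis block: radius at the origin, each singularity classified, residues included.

Denominator factor (n - 1/7): pole of order 1 at 1/7, modulus 1/7.
The radius of convergence is the smallest modulus among the singular points: 1/7.
At the order-1 pole 1/7 set g(n) = (n - (1/7))*f(n) = 7*n/11 + 1.
Simple pole: residue = g(a) at a = 1/7, which is 12/11.

Radius of convergence at 0: 1/7.
At 1/7: a pole of order 1; residue 12/11.
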